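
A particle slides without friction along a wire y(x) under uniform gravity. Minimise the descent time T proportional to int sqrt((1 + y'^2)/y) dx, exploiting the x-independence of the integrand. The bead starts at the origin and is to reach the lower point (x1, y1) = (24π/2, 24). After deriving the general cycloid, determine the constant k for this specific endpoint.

The Lagrangian L = sqrt((1 + y'^2) / y) has no explicit x dependence, so the Beltrami identity applies:
    L − y' ∂L/∂y' = C.
Compute ∂L/∂y' = y' / sqrt(y (1 + y'^2)).
Substitute:
    sqrt((1 + y'^2)/y) − y'·y' / sqrt(y (1 + y'^2))
    = (1 + y'^2) / sqrt(y (1 + y'^2)) − y'^2 / sqrt(y (1 + y'^2))
    = 1 / sqrt(y (1 + y'^2)) = C.
Squaring and rearranging gives the first integral
    y (1 + y'^2) = 1/C^2 =: k   (constant).
Solving this first-order ODE by the substitution
    y = (k/2)(1 − cos θ)
yields the cycloid parameterisation
    x(θ) = (k/2)(θ − sin θ),   y(θ) = (k/2)(1 − cos θ).
The constant k is fixed by the endpoint condition.
Now fit the given lower endpoint (x1, y1) = (24π/2, 24). At the bottom of the first arch (θ = π), the parametric equations give
    y(π) = (k/2)(1 − cos π) = k,
    x(π) = (k/2)(π − sin π) = kπ/2.
Matching y(π) = 24 gives k = 24, consistent with x(π) = 24π/2. Therefore the specific cycloid is
    x(θ) = (24/2)(θ − sin θ),   y(θ) = (24/2)(1 − cos θ).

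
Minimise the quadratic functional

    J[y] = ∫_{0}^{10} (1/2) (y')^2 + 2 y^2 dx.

The Lagrangian is L = (1/2) (y')^2 + 2 y^2.
Compute ∂L/∂y = 4y, ∂L/∂y' = y'.
The Euler-Lagrange equation d/dx(∂L/∂y') − ∂L/∂y = 0 reduces to
    y'' − 4 y = 0.
Its general solution is
    y(x) = A e^(2x) + B e^(−2x),
with A, B fixed by the endpoint conditions.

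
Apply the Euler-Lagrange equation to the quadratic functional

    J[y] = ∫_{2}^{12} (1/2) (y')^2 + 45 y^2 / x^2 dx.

The Lagrangian is L = (1/2) (y')^2 + 45 y^2 / x^2.
Compute ∂L/∂y = 90y/x^2, ∂L/∂y' = y'.
The Euler-Lagrange equation d/dx(∂L/∂y') − ∂L/∂y = 0 reduces to
    y'' − 90/x^2 · y = 0  (x > 0).
Its general solution is
    y(x) = A x^10 + B x^(-9),
with A, B fixed by the endpoint conditions.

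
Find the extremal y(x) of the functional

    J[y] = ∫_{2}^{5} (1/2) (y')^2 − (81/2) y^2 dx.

The Lagrangian is L = (1/2) (y')^2 − (81/2) y^2.
Compute ∂L/∂y = -81y, ∂L/∂y' = y'.
The Euler-Lagrange equation d/dx(∂L/∂y') − ∂L/∂y = 0 reduces to
    y'' + 81 y = 0.
Its general solution is
    y(x) = A sin(9x) + B cos(9x),
with A, B fixed by the endpoint conditions.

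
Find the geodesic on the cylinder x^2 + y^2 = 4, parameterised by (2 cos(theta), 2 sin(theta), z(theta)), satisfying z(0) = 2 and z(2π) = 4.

Parameterise the cylinder of radius R = 2 as
    r(θ) = (2 cos θ, 2 sin θ, z(θ)).
The arc-length element is
    ds = sqrt(4 + (dz/dθ)^2) dθ,
so the Lagrangian is L = sqrt(4 + z'^2).
L depends on z' only, not on z or θ, so ∂L/∂z = 0 and
    ∂L/∂z' = z' / sqrt(4 + z'^2).
The Euler-Lagrange equation gives
    d/dθ( z' / sqrt(4 + z'^2) ) = 0,
so z' is constant. Integrating once:
    z(θ) = a θ + b,
a helix on the cylinder (a straight line when the cylinder is unrolled). The constants a, b are determined by the endpoint conditions.
With endpoint conditions z(0) = 2 and z(2π) = 4: from z(0) = b we get b = 2, and a·2π + 2 = 4 gives a = 1/π, so
    z(θ) = (1/π) θ + 2.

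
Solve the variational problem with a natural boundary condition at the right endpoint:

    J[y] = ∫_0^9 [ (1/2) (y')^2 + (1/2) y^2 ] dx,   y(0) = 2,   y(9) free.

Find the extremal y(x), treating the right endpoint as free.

The Lagrangian L = (1/2) (y')^2 + (1/2) y^2 gives
    ∂L/∂y = 1 y,   ∂L/∂y' = y'.
Euler-Lagrange: y'' − y = 0.
With k = 1, the general solution is
    y(x) = A cosh(x) + B sinh(x).
Fixed left endpoint y(0) = 2 ⇒ A = 2.
The right endpoint x = 9 is free, so the natural (transversality) condition is ∂L/∂y' |_{x=9} = 0, i.e. y'(9) = 0.
Compute y'(x) = A k sinh(k x) + B k cosh(k x), so
    y'(9) = A k sinh(k·9) + B k cosh(k·9) = 0
    ⇒ B = −A tanh(k·9) = − 2 tanh(1·9).
Therefore the extremal is
    y(x) = 2 cosh(1 x) − 2 tanh(1·9) sinh(1 x).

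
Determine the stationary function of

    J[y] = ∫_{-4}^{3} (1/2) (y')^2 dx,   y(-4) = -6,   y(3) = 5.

The Lagrangian is L = (1/2) (y')^2.
Compute ∂L/∂y = 0, ∂L/∂y' = y'.
The Euler-Lagrange equation d/dx(∂L/∂y') − ∂L/∂y = 0 reduces to
    y'' = 0.
Its general solution is
    y(x) = A x + B,
with A, B fixed by the endpoint conditions.
Applying the endpoint conditions y(-4) = -6 and y(3) = 5: solve A·-4 + B = -6 and A·3 + B = 5. Subtracting gives A(3 − -4) = 5 − -6, so A = 11/7, and B = -6 − A·-4 = 2/7. Therefore
    y(x) = (11/7) x + 2/7.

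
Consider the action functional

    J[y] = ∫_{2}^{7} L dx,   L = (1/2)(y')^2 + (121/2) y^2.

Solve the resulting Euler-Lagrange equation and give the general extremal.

The Lagrangian is L = (1/2)(y')^2 + (121/2) y^2.
∂L/∂y = 121y.
∂L/∂y' = y'.
The Euler-Lagrange equation d/dx(∂L/∂y') − ∂L/∂y = 0 becomes:
    y'' - 121 y = 0
General solution: y(x) = A e^(11x) + B e^(-11x), where A and B are arbitrary constants fixed by the endpoint conditions.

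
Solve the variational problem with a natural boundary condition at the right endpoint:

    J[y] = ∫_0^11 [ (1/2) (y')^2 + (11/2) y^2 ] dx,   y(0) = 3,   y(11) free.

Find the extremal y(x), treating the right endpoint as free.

The Lagrangian L = (1/2) (y')^2 + (11/2) y^2 gives
    ∂L/∂y = 11 y,   ∂L/∂y' = y'.
Euler-Lagrange: y'' − 11 y = 0.
With k = sqrt(11), the general solution is
    y(x) = A cosh(sqrt(11) x) + B sinh(sqrt(11) x).
Fixed left endpoint y(0) = 3 ⇒ A = 3.
The right endpoint x = 11 is free, so the natural (transversality) condition is ∂L/∂y' |_{x=11} = 0, i.e. y'(11) = 0.
Compute y'(x) = A k sinh(k x) + B k cosh(k x), so
    y'(11) = A k sinh(k·11) + B k cosh(k·11) = 0
    ⇒ B = −A tanh(k·11) = − 3 tanh(sqrt(11)·11).
Therefore the extremal is
    y(x) = 3 cosh(sqrt(11) x) − 3 tanh(sqrt(11)·11) sinh(sqrt(11) x).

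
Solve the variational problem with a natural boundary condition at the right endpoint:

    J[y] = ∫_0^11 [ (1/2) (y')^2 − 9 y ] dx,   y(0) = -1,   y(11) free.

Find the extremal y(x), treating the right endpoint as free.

The Lagrangian L = (1/2) (y')^2 − 9 y gives
    ∂L/∂y = −9,   ∂L/∂y' = y'.
Euler-Lagrange: d/dx(y') − (−9) = 0, i.e. y'' + 9 = 0, so
    y(x) = −(9/2) x^2 + C1 x + C2.
Fixed left endpoint y(0) = -1 ⇒ C2 = -1.
The right endpoint x = 11 is free, so the natural (transversality) condition is ∂L/∂y' |_{x=11} = 0, i.e. y'(11) = 0.
Compute y'(x) = −9 x + C1, so y'(11) = −99 + C1 = 0 ⇒ C1 = 99.
Therefore the extremal is
    y(x) = −(9/2) x^2 + 99 x − 1.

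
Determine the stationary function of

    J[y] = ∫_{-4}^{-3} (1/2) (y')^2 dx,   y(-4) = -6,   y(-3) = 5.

The Lagrangian is L = (1/2) (y')^2.
Compute ∂L/∂y = 0, ∂L/∂y' = y'.
The Euler-Lagrange equation d/dx(∂L/∂y') − ∂L/∂y = 0 reduces to
    y'' = 0.
Its general solution is
    y(x) = A x + B,
with A, B fixed by the endpoint conditions.
Applying the endpoint conditions y(-4) = -6 and y(-3) = 5: solve A·-4 + B = -6 and A·-3 + B = 5. Subtracting gives A(-3 − -4) = 5 − -6, so A = 11, and B = -6 − A·-4 = 38. Therefore
    y(x) = 11 x + 38.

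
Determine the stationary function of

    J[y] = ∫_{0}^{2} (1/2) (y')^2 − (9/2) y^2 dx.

The Lagrangian is L = (1/2) (y')^2 − (9/2) y^2.
Compute ∂L/∂y = -9y, ∂L/∂y' = y'.
The Euler-Lagrange equation d/dx(∂L/∂y') − ∂L/∂y = 0 reduces to
    y'' + 9 y = 0.
Its general solution is
    y(x) = A sin(3x) + B cos(3x),
with A, B fixed by the endpoint conditions.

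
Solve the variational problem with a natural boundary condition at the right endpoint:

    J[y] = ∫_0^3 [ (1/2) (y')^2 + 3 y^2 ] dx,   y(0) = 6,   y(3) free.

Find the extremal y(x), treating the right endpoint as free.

The Lagrangian L = (1/2) (y')^2 + 3 y^2 gives
    ∂L/∂y = 6 y,   ∂L/∂y' = y'.
Euler-Lagrange: y'' − 6 y = 0.
With k = sqrt(6), the general solution is
    y(x) = A cosh(sqrt(6) x) + B sinh(sqrt(6) x).
Fixed left endpoint y(0) = 6 ⇒ A = 6.
The right endpoint x = 3 is free, so the natural (transversality) condition is ∂L/∂y' |_{x=3} = 0, i.e. y'(3) = 0.
Compute y'(x) = A k sinh(k x) + B k cosh(k x), so
    y'(3) = A k sinh(k·3) + B k cosh(k·3) = 0
    ⇒ B = −A tanh(k·3) = − 6 tanh(sqrt(6)·3).
Therefore the extremal is
    y(x) = 6 cosh(sqrt(6) x) − 6 tanh(sqrt(6)·3) sinh(sqrt(6) x).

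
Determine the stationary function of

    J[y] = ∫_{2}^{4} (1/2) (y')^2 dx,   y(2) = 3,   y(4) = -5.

The Lagrangian is L = (1/2) (y')^2.
Compute ∂L/∂y = 0, ∂L/∂y' = y'.
The Euler-Lagrange equation d/dx(∂L/∂y') − ∂L/∂y = 0 reduces to
    y'' = 0.
Its general solution is
    y(x) = A x + B,
with A, B fixed by the endpoint conditions.
Applying the endpoint conditions y(2) = 3 and y(4) = -5: solve A·2 + B = 3 and A·4 + B = -5. Subtracting gives A(4 − 2) = -5 − 3, so A = -4, and B = 3 − A·2 = 11. Therefore
    y(x) = -4 x + 11.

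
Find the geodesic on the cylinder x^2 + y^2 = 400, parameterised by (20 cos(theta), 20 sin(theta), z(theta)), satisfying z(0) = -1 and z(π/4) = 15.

Parameterise the cylinder of radius R = 20 as
    r(θ) = (20 cos θ, 20 sin θ, z(θ)).
The arc-length element is
    ds = sqrt(400 + (dz/dθ)^2) dθ,
so the Lagrangian is L = sqrt(400 + z'^2).
L depends on z' only, not on z or θ, so ∂L/∂z = 0 and
    ∂L/∂z' = z' / sqrt(400 + z'^2).
The Euler-Lagrange equation gives
    d/dθ( z' / sqrt(400 + z'^2) ) = 0,
so z' is constant. Integrating once:
    z(θ) = a θ + b,
a helix on the cylinder (a straight line when the cylinder is unrolled). The constants a, b are determined by the endpoint conditions.
With endpoint conditions z(0) = -1 and z(π/4) = 15: from z(0) = b we get b = -1, and a·π/4 + -1 = 15 gives a = 64/π, so
    z(θ) = (64/π) θ − 1.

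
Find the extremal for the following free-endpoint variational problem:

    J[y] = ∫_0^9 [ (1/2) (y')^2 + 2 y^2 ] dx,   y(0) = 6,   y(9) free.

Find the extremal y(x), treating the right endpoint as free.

The Lagrangian L = (1/2) (y')^2 + 2 y^2 gives
    ∂L/∂y = 4 y,   ∂L/∂y' = y'.
Euler-Lagrange: y'' − 4 y = 0.
With k = 2, the general solution is
    y(x) = A cosh(2 x) + B sinh(2 x).
Fixed left endpoint y(0) = 6 ⇒ A = 6.
The right endpoint x = 9 is free, so the natural (transversality) condition is ∂L/∂y' |_{x=9} = 0, i.e. y'(9) = 0.
Compute y'(x) = A k sinh(k x) + B k cosh(k x), so
    y'(9) = A k sinh(k·9) + B k cosh(k·9) = 0
    ⇒ B = −A tanh(k·9) = − 6 tanh(2·9).
Therefore the extremal is
    y(x) = 6 cosh(2 x) − 6 tanh(2·9) sinh(2 x).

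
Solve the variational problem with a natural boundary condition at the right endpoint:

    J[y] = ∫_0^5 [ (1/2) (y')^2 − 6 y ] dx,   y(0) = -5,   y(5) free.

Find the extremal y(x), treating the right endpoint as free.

The Lagrangian L = (1/2) (y')^2 − 6 y gives
    ∂L/∂y = −6,   ∂L/∂y' = y'.
Euler-Lagrange: d/dx(y') − (−6) = 0, i.e. y'' + 6 = 0, so
    y(x) = −(6/2) x^2 + C1 x + C2.
Fixed left endpoint y(0) = -5 ⇒ C2 = -5.
The right endpoint x = 5 is free, so the natural (transversality) condition is ∂L/∂y' |_{x=5} = 0, i.e. y'(5) = 0.
Compute y'(x) = −6 x + C1, so y'(5) = −30 + C1 = 0 ⇒ C1 = 30.
Therefore the extremal is
    y(x) = −3 x^2 + 30 x − 5.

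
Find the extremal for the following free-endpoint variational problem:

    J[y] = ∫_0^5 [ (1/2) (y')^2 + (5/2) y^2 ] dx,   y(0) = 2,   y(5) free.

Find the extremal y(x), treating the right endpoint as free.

The Lagrangian L = (1/2) (y')^2 + (5/2) y^2 gives
    ∂L/∂y = 5 y,   ∂L/∂y' = y'.
Euler-Lagrange: y'' − 5 y = 0.
With k = sqrt(5), the general solution is
    y(x) = A cosh(sqrt(5) x) + B sinh(sqrt(5) x).
Fixed left endpoint y(0) = 2 ⇒ A = 2.
The right endpoint x = 5 is free, so the natural (transversality) condition is ∂L/∂y' |_{x=5} = 0, i.e. y'(5) = 0.
Compute y'(x) = A k sinh(k x) + B k cosh(k x), so
    y'(5) = A k sinh(k·5) + B k cosh(k·5) = 0
    ⇒ B = −A tanh(k·5) = − 2 tanh(sqrt(5)·5).
Therefore the extremal is
    y(x) = 2 cosh(sqrt(5) x) − 2 tanh(sqrt(5)·5) sinh(sqrt(5) x).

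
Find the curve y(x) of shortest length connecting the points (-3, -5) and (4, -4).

Arc-length functional: J[y] = ∫ sqrt(1 + (y')^2) dx.
Lagrangian L = sqrt(1 + (y')^2) has no explicit y dependence, so ∂L/∂y = 0 and the Euler-Lagrange equation gives
    d/dx( y' / sqrt(1 + (y')^2) ) = 0  ⇒  y' / sqrt(1 + (y')^2) = const.
Hence y' is constant, so y(x) is affine.
Fitting the endpoints (-3, -5) and (4, -4):
    slope m = ((-4) − (-5)) / (4 − (-3)) = 1/7,
    intercept c = (-5) − m·(-3) = -32/7.
Extremal: y(x) = (1/7) x - 32/7.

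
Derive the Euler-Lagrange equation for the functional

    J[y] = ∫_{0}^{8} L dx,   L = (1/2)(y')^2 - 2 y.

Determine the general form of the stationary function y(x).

The Lagrangian is L = (1/2)(y')^2 - 2 y.
∂L/∂y = -2.
∂L/∂y' = y'.
The Euler-Lagrange equation d/dx(∂L/∂y') − ∂L/∂y = 0 becomes:
    y'' + 2 = 0
General solution: y(x) = -x^2 + A x + B, where A and B are arbitrary constants fixed by the endpoint conditions.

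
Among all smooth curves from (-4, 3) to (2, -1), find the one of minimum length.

Arc-length functional: J[y] = ∫ sqrt(1 + (y')^2) dx.
Lagrangian L = sqrt(1 + (y')^2) has no explicit y dependence, so ∂L/∂y = 0 and the Euler-Lagrange equation gives
    d/dx( y' / sqrt(1 + (y')^2) ) = 0  ⇒  y' / sqrt(1 + (y')^2) = const.
Hence y' is constant, so y(x) is affine.
Fitting the endpoints (-4, 3) and (2, -1):
    slope m = ((-1) − 3) / (2 − (-4)) = -2/3,
    intercept c = 3 − m·(-4) = 1/3.
Extremal: y(x) = (-2/3) x + 1/3.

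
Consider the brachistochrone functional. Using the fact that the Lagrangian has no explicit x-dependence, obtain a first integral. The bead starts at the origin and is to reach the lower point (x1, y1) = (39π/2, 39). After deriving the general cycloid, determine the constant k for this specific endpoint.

The Lagrangian L = sqrt((1 + y'^2) / y) has no explicit x dependence, so the Beltrami identity applies:
    L − y' ∂L/∂y' = C.
Compute ∂L/∂y' = y' / sqrt(y (1 + y'^2)).
Substitute:
    sqrt((1 + y'^2)/y) − y'·y' / sqrt(y (1 + y'^2))
    = (1 + y'^2) / sqrt(y (1 + y'^2)) − y'^2 / sqrt(y (1 + y'^2))
    = 1 / sqrt(y (1 + y'^2)) = C.
Squaring and rearranging gives the first integral
    y (1 + y'^2) = 1/C^2 =: k   (constant).
Solving this first-order ODE by the substitution
    y = (k/2)(1 − cos θ)
yields the cycloid parameterisation
    x(θ) = (k/2)(θ − sin θ),   y(θ) = (k/2)(1 − cos θ).
The constant k is fixed by the endpoint condition.
Now fit the given lower endpoint (x1, y1) = (39π/2, 39). At the bottom of the first arch (θ = π), the parametric equations give
    y(π) = (k/2)(1 − cos π) = k,
    x(π) = (k/2)(π − sin π) = kπ/2.
Matching y(π) = 39 gives k = 39, consistent with x(π) = 39π/2. Therefore the specific cycloid is
    x(θ) = (39/2)(θ − sin θ),   y(θ) = (39/2)(1 − cos θ).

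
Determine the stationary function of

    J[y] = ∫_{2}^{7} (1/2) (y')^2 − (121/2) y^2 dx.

The Lagrangian is L = (1/2) (y')^2 − (121/2) y^2.
Compute ∂L/∂y = -121y, ∂L/∂y' = y'.
The Euler-Lagrange equation d/dx(∂L/∂y') − ∂L/∂y = 0 reduces to
    y'' + 121 y = 0.
Its general solution is
    y(x) = A sin(11x) + B cos(11x),
with A, B fixed by the endpoint conditions.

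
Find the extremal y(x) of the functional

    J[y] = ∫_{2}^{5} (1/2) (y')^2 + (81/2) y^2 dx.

The Lagrangian is L = (1/2) (y')^2 + (81/2) y^2.
Compute ∂L/∂y = 81y, ∂L/∂y' = y'.
The Euler-Lagrange equation d/dx(∂L/∂y') − ∂L/∂y = 0 reduces to
    y'' − 81 y = 0.
Its general solution is
    y(x) = A e^(9x) + B e^(−9x),
with A, B fixed by the endpoint conditions.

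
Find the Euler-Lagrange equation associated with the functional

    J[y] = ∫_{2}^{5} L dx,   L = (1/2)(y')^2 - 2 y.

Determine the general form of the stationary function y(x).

The Lagrangian is L = (1/2)(y')^2 - 2 y.
∂L/∂y = -2.
∂L/∂y' = y'.
The Euler-Lagrange equation d/dx(∂L/∂y') − ∂L/∂y = 0 becomes:
    y'' + 2 = 0
General solution: y(x) = -x^2 + A x + B, where A and B are arbitrary constants fixed by the endpoint conditions.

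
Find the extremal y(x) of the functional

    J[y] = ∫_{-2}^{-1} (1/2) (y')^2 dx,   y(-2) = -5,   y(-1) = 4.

The Lagrangian is L = (1/2) (y')^2.
Compute ∂L/∂y = 0, ∂L/∂y' = y'.
The Euler-Lagrange equation d/dx(∂L/∂y') − ∂L/∂y = 0 reduces to
    y'' = 0.
Its general solution is
    y(x) = A x + B,
with A, B fixed by the endpoint conditions.
Applying the endpoint conditions y(-2) = -5 and y(-1) = 4: solve A·-2 + B = -5 and A·-1 + B = 4. Subtracting gives A(-1 − -2) = 4 − -5, so A = 9, and B = -5 − A·-2 = 13. Therefore
    y(x) = 9 x + 13.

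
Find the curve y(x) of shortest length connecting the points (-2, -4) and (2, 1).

Arc-length functional: J[y] = ∫ sqrt(1 + (y')^2) dx.
Lagrangian L = sqrt(1 + (y')^2) has no explicit y dependence, so ∂L/∂y = 0 and the Euler-Lagrange equation gives
    d/dx( y' / sqrt(1 + (y')^2) ) = 0  ⇒  y' / sqrt(1 + (y')^2) = const.
Hence y' is constant, so y(x) is affine.
Fitting the endpoints (-2, -4) and (2, 1):
    slope m = (1 − (-4)) / (2 − (-2)) = 5/4,
    intercept c = (-4) − m·(-2) = -3/2.
Extremal: y(x) = (5/4) x - 3/2.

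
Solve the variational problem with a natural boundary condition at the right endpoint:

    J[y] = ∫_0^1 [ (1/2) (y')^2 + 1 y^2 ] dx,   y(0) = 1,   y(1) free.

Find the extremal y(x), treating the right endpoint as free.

The Lagrangian L = (1/2) (y')^2 + 1 y^2 gives
    ∂L/∂y = 2 y,   ∂L/∂y' = y'.
Euler-Lagrange: y'' − 2 y = 0.
With k = sqrt(2), the general solution is
    y(x) = A cosh(sqrt(2) x) + B sinh(sqrt(2) x).
Fixed left endpoint y(0) = 1 ⇒ A = 1.
The right endpoint x = 1 is free, so the natural (transversality) condition is ∂L/∂y' |_{x=1} = 0, i.e. y'(1) = 0.
Compute y'(x) = A k sinh(k x) + B k cosh(k x), so
    y'(1) = A k sinh(k·1) + B k cosh(k·1) = 0
    ⇒ B = −A tanh(k·1) = − tanh(sqrt(2)·1).
Therefore the extremal is
    y(x) = cosh(sqrt(2) x) − tanh(sqrt(2)·1) sinh(sqrt(2) x).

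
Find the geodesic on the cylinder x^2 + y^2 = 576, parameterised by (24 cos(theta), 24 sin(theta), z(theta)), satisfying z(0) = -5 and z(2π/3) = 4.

Parameterise the cylinder of radius R = 24 as
    r(θ) = (24 cos θ, 24 sin θ, z(θ)).
The arc-length element is
    ds = sqrt(576 + (dz/dθ)^2) dθ,
so the Lagrangian is L = sqrt(576 + z'^2).
L depends on z' only, not on z or θ, so ∂L/∂z = 0 and
    ∂L/∂z' = z' / sqrt(576 + z'^2).
The Euler-Lagrange equation gives
    d/dθ( z' / sqrt(576 + z'^2) ) = 0,
so z' is constant. Integrating once:
    z(θ) = a θ + b,
a helix on the cylinder (a straight line when the cylinder is unrolled). The constants a, b are determined by the endpoint conditions.
With endpoint conditions z(0) = -5 and z(2π/3) = 4: from z(0) = b we get b = -5, and a·2π/3 + -5 = 4 gives a = 27/(2π), so
    z(θ) = (27/(2π)) θ − 5.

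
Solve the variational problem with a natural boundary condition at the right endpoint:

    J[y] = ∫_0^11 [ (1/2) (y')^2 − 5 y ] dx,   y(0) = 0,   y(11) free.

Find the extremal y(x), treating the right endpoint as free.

The Lagrangian L = (1/2) (y')^2 − 5 y gives
    ∂L/∂y = −5,   ∂L/∂y' = y'.
Euler-Lagrange: d/dx(y') − (−5) = 0, i.e. y'' + 5 = 0, so
    y(x) = −(5/2) x^2 + C1 x + C2.
Fixed left endpoint y(0) = 0 ⇒ C2 = 0.
The right endpoint x = 11 is free, so the natural (transversality) condition is ∂L/∂y' |_{x=11} = 0, i.e. y'(11) = 0.
Compute y'(x) = −5 x + C1, so y'(11) = −55 + C1 = 0 ⇒ C1 = 55.
Therefore the extremal is
    y(x) = −(5/2) x^2 + 55 x.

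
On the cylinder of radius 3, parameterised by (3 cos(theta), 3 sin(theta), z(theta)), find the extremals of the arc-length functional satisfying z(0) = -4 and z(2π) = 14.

Parameterise the cylinder of radius R = 3 as
    r(θ) = (3 cos θ, 3 sin θ, z(θ)).
The arc-length element is
    ds = sqrt(9 + (dz/dθ)^2) dθ,
so the Lagrangian is L = sqrt(9 + z'^2).
L depends on z' only, not on z or θ, so ∂L/∂z = 0 and
    ∂L/∂z' = z' / sqrt(9 + z'^2).
The Euler-Lagrange equation gives
    d/dθ( z' / sqrt(9 + z'^2) ) = 0,
so z' is constant. Integrating once:
    z(θ) = a θ + b,
a helix on the cylinder (a straight line when the cylinder is unrolled). The constants a, b are determined by the endpoint conditions.
With endpoint conditions z(0) = -4 and z(2π) = 14: from z(0) = b we get b = -4, and a·2π + -4 = 14 gives a = 9/π, so
    z(θ) = (9/π) θ − 4.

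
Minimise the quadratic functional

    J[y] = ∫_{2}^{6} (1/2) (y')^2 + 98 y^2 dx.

The Lagrangian is L = (1/2) (y')^2 + 98 y^2.
Compute ∂L/∂y = 196y, ∂L/∂y' = y'.
The Euler-Lagrange equation d/dx(∂L/∂y') − ∂L/∂y = 0 reduces to
    y'' − 196 y = 0.
Its general solution is
    y(x) = A e^(14x) + B e^(−14x),
with A, B fixed by the endpoint conditions.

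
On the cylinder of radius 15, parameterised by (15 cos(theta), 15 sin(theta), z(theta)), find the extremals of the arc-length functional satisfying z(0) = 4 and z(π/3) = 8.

Parameterise the cylinder of radius R = 15 as
    r(θ) = (15 cos θ, 15 sin θ, z(θ)).
The arc-length element is
    ds = sqrt(225 + (dz/dθ)^2) dθ,
so the Lagrangian is L = sqrt(225 + z'^2).
L depends on z' only, not on z or θ, so ∂L/∂z = 0 and
    ∂L/∂z' = z' / sqrt(225 + z'^2).
The Euler-Lagrange equation gives
    d/dθ( z' / sqrt(225 + z'^2) ) = 0,
so z' is constant. Integrating once:
    z(θ) = a θ + b,
a helix on the cylinder (a straight line when the cylinder is unrolled). The constants a, b are determined by the endpoint conditions.
With endpoint conditions z(0) = 4 and z(π/3) = 8: from z(0) = b we get b = 4, and a·π/3 + 4 = 8 gives a = 12/π, so
    z(θ) = (12/π) θ + 4.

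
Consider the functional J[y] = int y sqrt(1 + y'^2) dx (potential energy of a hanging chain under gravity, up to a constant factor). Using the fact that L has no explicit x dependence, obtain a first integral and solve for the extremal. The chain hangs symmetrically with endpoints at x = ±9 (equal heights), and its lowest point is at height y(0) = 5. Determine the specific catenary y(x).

The Lagrangian L(y, y') = y sqrt(1 + y'^2) has no explicit x dependence, so the Beltrami identity applies:
    L − y' ∂L/∂y' = C.
Compute ∂L/∂y' = y · y' / sqrt(1 + y'^2). Then
    L − y' ∂L/∂y'
    = y sqrt(1 + y'^2) − y · y'^2 / sqrt(1 + y'^2)
    = y (1 + y'^2 − y'^2) / sqrt(1 + y'^2)
    = y / sqrt(1 + y'^2) = C.
Squaring gives y^2 = C^2 (1 + y'^2), i.e.
    y'^2 = y^2 / C^2 − 1.
Separating variables,
    dy / sqrt(y^2 − C^2) = dx / C,
and integrating gives arccosh(y / C) = (x − a)/C, so
    y(x) = C cosh((x − a)/C),
the catenary. The constants C and a are fixed by the two endpoint conditions (and, for the hanging-chain problem, the length constraint selects C).
Now fit the given data. The endpoints x = ±9 are symmetric at equal height, so the catenary is even about its minimum: a = 0 and y(x) = C cosh(x/C). The lowest point is y(0) = C cosh(0) = C, and we are told y(0) = 5, so C = 5. Therefore
    y(x) = 5 cosh(x/5),
and at the endpoints
    y(±9) = 5 cosh(9/5).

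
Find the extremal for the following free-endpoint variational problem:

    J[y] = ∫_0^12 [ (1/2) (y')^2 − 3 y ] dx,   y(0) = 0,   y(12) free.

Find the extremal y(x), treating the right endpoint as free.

The Lagrangian L = (1/2) (y')^2 − 3 y gives
    ∂L/∂y = −3,   ∂L/∂y' = y'.
Euler-Lagrange: d/dx(y') − (−3) = 0, i.e. y'' + 3 = 0, so
    y(x) = −(3/2) x^2 + C1 x + C2.
Fixed left endpoint y(0) = 0 ⇒ C2 = 0.
The right endpoint x = 12 is free, so the natural (transversality) condition is ∂L/∂y' |_{x=12} = 0, i.e. y'(12) = 0.
Compute y'(x) = −3 x + C1, so y'(12) = −36 + C1 = 0 ⇒ C1 = 36.
Therefore the extremal is
    y(x) = −(3/2) x^2 + 36 x.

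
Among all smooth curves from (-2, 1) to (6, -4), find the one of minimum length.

Arc-length functional: J[y] = ∫ sqrt(1 + (y')^2) dx.
Lagrangian L = sqrt(1 + (y')^2) has no explicit y dependence, so ∂L/∂y = 0 and the Euler-Lagrange equation gives
    d/dx( y' / sqrt(1 + (y')^2) ) = 0  ⇒  y' / sqrt(1 + (y')^2) = const.
Hence y' is constant, so y(x) is affine.
Fitting the endpoints (-2, 1) and (6, -4):
    slope m = ((-4) − 1) / (6 − (-2)) = -5/8,
    intercept c = 1 − m·(-2) = -1/4.
Extremal: y(x) = (-5/8) x - 1/4.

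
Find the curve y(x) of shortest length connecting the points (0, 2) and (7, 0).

Arc-length functional: J[y] = ∫ sqrt(1 + (y')^2) dx.
Lagrangian L = sqrt(1 + (y')^2) has no explicit y dependence, so ∂L/∂y = 0 and the Euler-Lagrange equation gives
    d/dx( y' / sqrt(1 + (y')^2) ) = 0  ⇒  y' / sqrt(1 + (y')^2) = const.
Hence y' is constant, so y(x) is affine.
Fitting the endpoints (0, 2) and (7, 0):
    slope m = (0 − 2) / (7 − 0) = -2/7,
    intercept c = 2 − m·0 = 2.
Extremal: y(x) = (-2/7) x + 2.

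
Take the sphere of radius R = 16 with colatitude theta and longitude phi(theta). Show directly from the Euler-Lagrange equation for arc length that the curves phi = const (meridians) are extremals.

On the sphere of radius R = 16 with spherical coordinates (θ, φ), the induced metric is
    ds^2 = 256(dθ^2 + sin^2(θ) dφ^2).
Using θ as the parameter, the arc-length functional becomes
    J[φ] = ∫ 16 sqrt(1 + sin^2(θ) (dφ/dθ)^2) dθ.
So L = 16 sqrt(1 + sin^2(θ) φ'^2). Compute
    ∂L/∂φ = 0  (L has no explicit φ dependence),
    ∂L/∂φ' = 16 sin^2(θ) φ' / sqrt(1 + sin^2(θ) φ'^2).
For the candidate φ(θ) = c (constant), φ' = 0, so ∂L/∂φ' evaluated along the candidate vanishes, and ∂L/∂φ is identically zero. Hence
    d/dθ(∂L/∂φ') − ∂L/∂φ = 0
is satisfied. Therefore meridians φ = const are extremals of arc length — they are geodesics on the sphere.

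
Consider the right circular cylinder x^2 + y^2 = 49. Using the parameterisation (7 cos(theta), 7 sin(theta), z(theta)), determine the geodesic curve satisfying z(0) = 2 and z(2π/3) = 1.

Parameterise the cylinder of radius R = 7 as
    r(θ) = (7 cos θ, 7 sin θ, z(θ)).
The arc-length element is
    ds = sqrt(49 + (dz/dθ)^2) dθ,
so the Lagrangian is L = sqrt(49 + z'^2).
L depends on z' only, not on z or θ, so ∂L/∂z = 0 and
    ∂L/∂z' = z' / sqrt(49 + z'^2).
The Euler-Lagrange equation gives
    d/dθ( z' / sqrt(49 + z'^2) ) = 0,
so z' is constant. Integrating once:
    z(θ) = a θ + b,
a helix on the cylinder (a straight line when the cylinder is unrolled). The constants a, b are determined by the endpoint conditions.
With endpoint conditions z(0) = 2 and z(2π/3) = 1: from z(0) = b we get b = 2, and a·2π/3 + 2 = 1 gives a = -3/(2π), so
    z(θ) = (-3/(2π)) θ + 2.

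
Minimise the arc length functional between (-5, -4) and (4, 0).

Arc-length functional: J[y] = ∫ sqrt(1 + (y')^2) dx.
Lagrangian L = sqrt(1 + (y')^2) has no explicit y dependence, so ∂L/∂y = 0 and the Euler-Lagrange equation gives
    d/dx( y' / sqrt(1 + (y')^2) ) = 0  ⇒  y' / sqrt(1 + (y')^2) = const.
Hence y' is constant, so y(x) is affine.
Fitting the endpoints (-5, -4) and (4, 0):
    slope m = (0 − (-4)) / (4 − (-5)) = 4/9,
    intercept c = (-4) − m·(-5) = -16/9.
Extremal: y(x) = (4/9) x - 16/9.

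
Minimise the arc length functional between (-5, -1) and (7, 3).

Arc-length functional: J[y] = ∫ sqrt(1 + (y')^2) dx.
Lagrangian L = sqrt(1 + (y')^2) has no explicit y dependence, so ∂L/∂y = 0 and the Euler-Lagrange equation gives
    d/dx( y' / sqrt(1 + (y')^2) ) = 0  ⇒  y' / sqrt(1 + (y')^2) = const.
Hence y' is constant, so y(x) is affine.
Fitting the endpoints (-5, -1) and (7, 3):
    slope m = (3 − (-1)) / (7 − (-5)) = 1/3,
    intercept c = (-1) − m·(-5) = 2/3.
Extremal: y(x) = (1/3) x + 2/3.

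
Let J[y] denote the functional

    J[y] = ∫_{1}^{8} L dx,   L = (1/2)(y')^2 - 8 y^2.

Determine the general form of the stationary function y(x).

The Lagrangian is L = (1/2)(y')^2 - 8 y^2.
∂L/∂y = -16y.
∂L/∂y' = y'.
The Euler-Lagrange equation d/dx(∂L/∂y') − ∂L/∂y = 0 becomes:
    y'' + 16 y = 0
General solution: y(x) = A sin(4x) + B cos(4x), where A and B are arbitrary constants fixed by the endpoint conditions.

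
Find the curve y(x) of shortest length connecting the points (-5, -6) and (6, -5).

Arc-length functional: J[y] = ∫ sqrt(1 + (y')^2) dx.
Lagrangian L = sqrt(1 + (y')^2) has no explicit y dependence, so ∂L/∂y = 0 and the Euler-Lagrange equation gives
    d/dx( y' / sqrt(1 + (y')^2) ) = 0  ⇒  y' / sqrt(1 + (y')^2) = const.
Hence y' is constant, so y(x) is affine.
Fitting the endpoints (-5, -6) and (6, -5):
    slope m = ((-5) − (-6)) / (6 − (-5)) = 1/11,
    intercept c = (-6) − m·(-5) = -61/11.
Extremal: y(x) = (1/11) x - 61/11.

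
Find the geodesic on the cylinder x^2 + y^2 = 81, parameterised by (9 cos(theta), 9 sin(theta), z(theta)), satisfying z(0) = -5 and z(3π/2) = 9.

Parameterise the cylinder of radius R = 9 as
    r(θ) = (9 cos θ, 9 sin θ, z(θ)).
The arc-length element is
    ds = sqrt(81 + (dz/dθ)^2) dθ,
so the Lagrangian is L = sqrt(81 + z'^2).
L depends on z' only, not on z or θ, so ∂L/∂z = 0 and
    ∂L/∂z' = z' / sqrt(81 + z'^2).
The Euler-Lagrange equation gives
    d/dθ( z' / sqrt(81 + z'^2) ) = 0,
so z' is constant. Integrating once:
    z(θ) = a θ + b,
a helix on the cylinder (a straight line when the cylinder is unrolled). The constants a, b are determined by the endpoint conditions.
With endpoint conditions z(0) = -5 and z(3π/2) = 9: from z(0) = b we get b = -5, and a·3π/2 + -5 = 9 gives a = 28/(3π), so
    z(θ) = (28/(3π)) θ − 5.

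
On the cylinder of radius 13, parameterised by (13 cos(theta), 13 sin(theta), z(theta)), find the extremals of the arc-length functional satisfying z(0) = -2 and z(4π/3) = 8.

Parameterise the cylinder of radius R = 13 as
    r(θ) = (13 cos θ, 13 sin θ, z(θ)).
The arc-length element is
    ds = sqrt(169 + (dz/dθ)^2) dθ,
so the Lagrangian is L = sqrt(169 + z'^2).
L depends on z' only, not on z or θ, so ∂L/∂z = 0 and
    ∂L/∂z' = z' / sqrt(169 + z'^2).
The Euler-Lagrange equation gives
    d/dθ( z' / sqrt(169 + z'^2) ) = 0,
so z' is constant. Integrating once:
    z(θ) = a θ + b,
a helix on the cylinder (a straight line when the cylinder is unrolled). The constants a, b are determined by the endpoint conditions.
With endpoint conditions z(0) = -2 and z(4π/3) = 8: from z(0) = b we get b = -2, and a·4π/3 + -2 = 8 gives a = 15/(2π), so
    z(θ) = (15/(2π)) θ − 2.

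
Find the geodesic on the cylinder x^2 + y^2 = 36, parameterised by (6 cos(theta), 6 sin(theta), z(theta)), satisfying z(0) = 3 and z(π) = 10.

Parameterise the cylinder of radius R = 6 as
    r(θ) = (6 cos θ, 6 sin θ, z(θ)).
The arc-length element is
    ds = sqrt(36 + (dz/dθ)^2) dθ,
so the Lagrangian is L = sqrt(36 + z'^2).
L depends on z' only, not on z or θ, so ∂L/∂z = 0 and
    ∂L/∂z' = z' / sqrt(36 + z'^2).
The Euler-Lagrange equation gives
    d/dθ( z' / sqrt(36 + z'^2) ) = 0,
so z' is constant. Integrating once:
    z(θ) = a θ + b,
a helix on the cylinder (a straight line when the cylinder is unrolled). The constants a, b are determined by the endpoint conditions.
With endpoint conditions z(0) = 3 and z(π) = 10: from z(0) = b we get b = 3, and a·π + 3 = 10 gives a = 7/π, so
    z(θ) = (7/π) θ + 3.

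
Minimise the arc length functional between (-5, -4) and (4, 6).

Arc-length functional: J[y] = ∫ sqrt(1 + (y')^2) dx.
Lagrangian L = sqrt(1 + (y')^2) has no explicit y dependence, so ∂L/∂y = 0 and the Euler-Lagrange equation gives
    d/dx( y' / sqrt(1 + (y')^2) ) = 0  ⇒  y' / sqrt(1 + (y')^2) = const.
Hence y' is constant, so y(x) is affine.
Fitting the endpoints (-5, -4) and (4, 6):
    slope m = (6 − (-4)) / (4 − (-5)) = 10/9,
    intercept c = (-4) − m·(-5) = 14/9.
Extremal: y(x) = (10/9) x + 14/9.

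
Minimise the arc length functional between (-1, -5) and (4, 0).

Arc-length functional: J[y] = ∫ sqrt(1 + (y')^2) dx.
Lagrangian L = sqrt(1 + (y')^2) has no explicit y dependence, so ∂L/∂y = 0 and the Euler-Lagrange equation gives
    d/dx( y' / sqrt(1 + (y')^2) ) = 0  ⇒  y' / sqrt(1 + (y')^2) = const.
Hence y' is constant, so y(x) is affine.
Fitting the endpoints (-1, -5) and (4, 0):
    slope m = (0 − (-5)) / (4 − (-1)) = 1,
    intercept c = (-5) − m·(-1) = -4.
Extremal: y(x) = x - 4.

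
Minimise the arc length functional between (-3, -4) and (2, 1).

Arc-length functional: J[y] = ∫ sqrt(1 + (y')^2) dx.
Lagrangian L = sqrt(1 + (y')^2) has no explicit y dependence, so ∂L/∂y = 0 and the Euler-Lagrange equation gives
    d/dx( y' / sqrt(1 + (y')^2) ) = 0  ⇒  y' / sqrt(1 + (y')^2) = const.
Hence y' is constant, so y(x) is affine.
Fitting the endpoints (-3, -4) and (2, 1):
    slope m = (1 − (-4)) / (2 − (-3)) = 1,
    intercept c = (-4) − m·(-3) = -1.
Extremal: y(x) = x - 1.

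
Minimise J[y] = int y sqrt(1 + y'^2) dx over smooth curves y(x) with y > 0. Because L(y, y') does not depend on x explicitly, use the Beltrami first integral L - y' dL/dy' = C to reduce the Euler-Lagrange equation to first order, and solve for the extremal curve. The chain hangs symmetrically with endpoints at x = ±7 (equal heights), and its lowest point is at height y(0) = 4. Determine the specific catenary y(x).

The Lagrangian L(y, y') = y sqrt(1 + y'^2) has no explicit x dependence, so the Beltrami identity applies:
    L − y' ∂L/∂y' = C.
Compute ∂L/∂y' = y · y' / sqrt(1 + y'^2). Then
    L − y' ∂L/∂y'
    = y sqrt(1 + y'^2) − y · y'^2 / sqrt(1 + y'^2)
    = y (1 + y'^2 − y'^2) / sqrt(1 + y'^2)
    = y / sqrt(1 + y'^2) = C.
Squaring gives y^2 = C^2 (1 + y'^2), i.e.
    y'^2 = y^2 / C^2 − 1.
Separating variables,
    dy / sqrt(y^2 − C^2) = dx / C,
and integrating gives arccosh(y / C) = (x − a)/C, so
    y(x) = C cosh((x − a)/C),
the catenary. The constants C and a are fixed by the two endpoint conditions (and, for the hanging-chain problem, the length constraint selects C).
Now fit the given data. The endpoints x = ±7 are symmetric at equal height, so the catenary is even about its minimum: a = 0 and y(x) = C cosh(x/C). The lowest point is y(0) = C cosh(0) = C, and we are told y(0) = 4, so C = 4. Therefore
    y(x) = 4 cosh(x/4),
and at the endpoints
    y(±7) = 4 cosh(7/4).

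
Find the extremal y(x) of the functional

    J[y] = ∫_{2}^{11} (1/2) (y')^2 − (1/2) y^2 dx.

The Lagrangian is L = (1/2) (y')^2 − (1/2) y^2.
Compute ∂L/∂y = -y, ∂L/∂y' = y'.
The Euler-Lagrange equation d/dx(∂L/∂y') − ∂L/∂y = 0 reduces to
    y'' + y = 0.
Its general solution is
    y(x) = A sin(x) + B cos(x),
with A, B fixed by the endpoint conditions.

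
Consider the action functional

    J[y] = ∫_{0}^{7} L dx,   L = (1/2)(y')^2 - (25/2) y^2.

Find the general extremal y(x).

The Lagrangian is L = (1/2)(y')^2 - (25/2) y^2.
∂L/∂y = -25y.
∂L/∂y' = y'.
The Euler-Lagrange equation d/dx(∂L/∂y') − ∂L/∂y = 0 becomes:
    y'' + 25 y = 0
General solution: y(x) = A sin(5x) + B cos(5x), where A and B are arbitrary constants fixed by the endpoint conditions.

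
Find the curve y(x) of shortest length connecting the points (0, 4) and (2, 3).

Arc-length functional: J[y] = ∫ sqrt(1 + (y')^2) dx.
Lagrangian L = sqrt(1 + (y')^2) has no explicit y dependence, so ∂L/∂y = 0 and the Euler-Lagrange equation gives
    d/dx( y' / sqrt(1 + (y')^2) ) = 0  ⇒  y' / sqrt(1 + (y')^2) = const.
Hence y' is constant, so y(x) is affine.
Fitting the endpoints (0, 4) and (2, 3):
    slope m = (3 − 4) / (2 − 0) = -1/2,
    intercept c = 4 − m·0 = 4.
Extremal: y(x) = (-1/2) x + 4.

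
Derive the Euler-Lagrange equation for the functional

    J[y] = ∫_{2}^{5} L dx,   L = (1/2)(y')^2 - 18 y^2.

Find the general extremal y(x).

The Lagrangian is L = (1/2)(y')^2 - 18 y^2.
∂L/∂y = -36y.
∂L/∂y' = y'.
The Euler-Lagrange equation d/dx(∂L/∂y') − ∂L/∂y = 0 becomes:
    y'' + 36 y = 0
General solution: y(x) = A sin(6x) + B cos(6x), where A and B are arbitrary constants fixed by the endpoint conditions.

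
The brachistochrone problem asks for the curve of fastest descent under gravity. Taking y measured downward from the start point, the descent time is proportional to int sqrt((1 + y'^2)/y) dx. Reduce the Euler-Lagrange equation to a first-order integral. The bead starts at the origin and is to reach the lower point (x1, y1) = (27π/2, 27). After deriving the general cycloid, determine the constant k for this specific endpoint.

The Lagrangian L = sqrt((1 + y'^2) / y) has no explicit x dependence, so the Beltrami identity applies:
    L − y' ∂L/∂y' = C.
Compute ∂L/∂y' = y' / sqrt(y (1 + y'^2)).
Substitute:
    sqrt((1 + y'^2)/y) − y'·y' / sqrt(y (1 + y'^2))
    = (1 + y'^2) / sqrt(y (1 + y'^2)) − y'^2 / sqrt(y (1 + y'^2))
    = 1 / sqrt(y (1 + y'^2)) = C.
Squaring and rearranging gives the first integral
    y (1 + y'^2) = 1/C^2 =: k   (constant).
Solving this first-order ODE by the substitution
    y = (k/2)(1 − cos θ)
yields the cycloid parameterisation
    x(θ) = (k/2)(θ − sin θ),   y(θ) = (k/2)(1 − cos θ).
The constant k is fixed by the endpoint condition.
Now fit the given lower endpoint (x1, y1) = (27π/2, 27). At the bottom of the first arch (θ = π), the parametric equations give
    y(π) = (k/2)(1 − cos π) = k,
    x(π) = (k/2)(π − sin π) = kπ/2.
Matching y(π) = 27 gives k = 27, consistent with x(π) = 27π/2. Therefore the specific cycloid is
    x(θ) = (27/2)(θ − sin θ),   y(θ) = (27/2)(1 − cos θ).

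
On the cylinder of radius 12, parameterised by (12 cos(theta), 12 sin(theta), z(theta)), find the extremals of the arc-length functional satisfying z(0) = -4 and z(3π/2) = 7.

Parameterise the cylinder of radius R = 12 as
    r(θ) = (12 cos θ, 12 sin θ, z(θ)).
The arc-length element is
    ds = sqrt(144 + (dz/dθ)^2) dθ,
so the Lagrangian is L = sqrt(144 + z'^2).
L depends on z' only, not on z or θ, so ∂L/∂z = 0 and
    ∂L/∂z' = z' / sqrt(144 + z'^2).
The Euler-Lagrange equation gives
    d/dθ( z' / sqrt(144 + z'^2) ) = 0,
so z' is constant. Integrating once:
    z(θ) = a θ + b,
a helix on the cylinder (a straight line when the cylinder is unrolled). The constants a, b are determined by the endpoint conditions.
With endpoint conditions z(0) = -4 and z(3π/2) = 7: from z(0) = b we get b = -4, and a·3π/2 + -4 = 7 gives a = 22/(3π), so
    z(θ) = (22/(3π)) θ − 4.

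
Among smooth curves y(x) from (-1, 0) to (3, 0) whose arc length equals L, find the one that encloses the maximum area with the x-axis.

Set up the augmented Lagrangian using a multiplier λ for the length constraint:
    F(y, y') = y − λ sqrt(1 + y'^2).
F has no explicit x dependence, so the Beltrami identity yields a first integral
    F − y' ∂F/∂y' = C.
Compute ∂F/∂y' = −λ y' / sqrt(1 + y'^2). Then
    y − λ sqrt(1 + y'^2) + λ y'^2 / sqrt(1 + y'^2) = C
    ⇒  y − λ / sqrt(1 + y'^2) = C.
Solving for y' and integrating gives
    (x − a)^2 + (y − b)^2 = λ^2,
a circular arc of radius λ. The constants a, b are determined by the endpoint conditions y(-1) = y(3) = 0, and λ is fixed implicitly by the length constraint
    ∫_{-1}^{3} sqrt(1 + y'^2) dx = L.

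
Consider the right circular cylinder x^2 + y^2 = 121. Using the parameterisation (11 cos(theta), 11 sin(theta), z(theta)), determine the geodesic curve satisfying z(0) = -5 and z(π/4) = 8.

Parameterise the cylinder of radius R = 11 as
    r(θ) = (11 cos θ, 11 sin θ, z(θ)).
The arc-length element is
    ds = sqrt(121 + (dz/dθ)^2) dθ,
so the Lagrangian is L = sqrt(121 + z'^2).
L depends on z' only, not on z or θ, so ∂L/∂z = 0 and
    ∂L/∂z' = z' / sqrt(121 + z'^2).
The Euler-Lagrange equation gives
    d/dθ( z' / sqrt(121 + z'^2) ) = 0,
so z' is constant. Integrating once:
    z(θ) = a θ + b,
a helix on the cylinder (a straight line when the cylinder is unrolled). The constants a, b are determined by the endpoint conditions.
With endpoint conditions z(0) = -5 and z(π/4) = 8: from z(0) = b we get b = -5, and a·π/4 + -5 = 8 gives a = 52/π, so
    z(θ) = (52/π) θ − 5.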